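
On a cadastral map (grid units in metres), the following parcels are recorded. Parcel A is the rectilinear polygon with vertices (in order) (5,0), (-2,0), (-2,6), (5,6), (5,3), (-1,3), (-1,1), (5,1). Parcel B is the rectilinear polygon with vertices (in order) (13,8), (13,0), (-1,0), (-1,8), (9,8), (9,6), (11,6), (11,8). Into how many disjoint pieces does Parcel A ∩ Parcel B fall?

2

Parcel A ∩ Parcel B splits into 2 disjoint pieces (area 6, area 18).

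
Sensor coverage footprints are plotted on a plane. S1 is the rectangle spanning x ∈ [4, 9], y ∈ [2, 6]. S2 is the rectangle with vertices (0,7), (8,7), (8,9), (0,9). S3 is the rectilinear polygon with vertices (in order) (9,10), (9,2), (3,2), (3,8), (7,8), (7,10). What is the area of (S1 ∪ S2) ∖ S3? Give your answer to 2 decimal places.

10.00

|S1 ∪ S2| = 36.
|(S1 ∪ S2) ∩ S3| = 26.
|(S1 ∪ S2) ∖ S3| = 36 − 26 = 10.00.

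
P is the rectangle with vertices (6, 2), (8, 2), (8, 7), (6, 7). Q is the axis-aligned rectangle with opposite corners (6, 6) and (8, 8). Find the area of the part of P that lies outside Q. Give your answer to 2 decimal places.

|P∩Q|: x∈[6,8], y∈[6,7] → 2·1 = 2.
|P| = 10.
|P ∖ Q| = |P| − |P∩Q| = 10 − 2 = 8.00.

8.00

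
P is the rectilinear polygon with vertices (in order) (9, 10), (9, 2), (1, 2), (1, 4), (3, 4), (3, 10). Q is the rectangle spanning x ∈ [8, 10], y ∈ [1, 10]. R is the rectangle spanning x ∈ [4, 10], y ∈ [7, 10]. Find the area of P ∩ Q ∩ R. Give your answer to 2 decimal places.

3.00

The intersection is the polygon with vertices (8,10), (9,10), (9,7), (8,7).
By the shoelace formula its area is 3.00.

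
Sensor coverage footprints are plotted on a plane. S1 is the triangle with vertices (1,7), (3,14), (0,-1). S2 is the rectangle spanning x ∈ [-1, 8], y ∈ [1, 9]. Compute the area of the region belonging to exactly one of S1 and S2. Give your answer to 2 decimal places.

|S1| = 4.5, |S2| = 72, |S1∩S2| = 3.2786.
|S1 △ S2| = |S1| + |S2| − 2·|S1∩S2| = 4.5 + 72 − 6.5571 = 69.94.

69.94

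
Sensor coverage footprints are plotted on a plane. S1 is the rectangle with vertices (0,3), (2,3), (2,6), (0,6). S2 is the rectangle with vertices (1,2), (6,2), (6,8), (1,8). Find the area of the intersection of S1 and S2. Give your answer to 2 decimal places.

|S1∩S2|: x∈[1,2], y∈[3,6] → 1·3 = 3.

3.00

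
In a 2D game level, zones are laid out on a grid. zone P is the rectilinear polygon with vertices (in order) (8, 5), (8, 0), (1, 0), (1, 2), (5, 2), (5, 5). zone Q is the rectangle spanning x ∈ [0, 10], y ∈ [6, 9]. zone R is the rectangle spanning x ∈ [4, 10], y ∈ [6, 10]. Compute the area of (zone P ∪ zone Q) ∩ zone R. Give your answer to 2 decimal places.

18.00

The region (zone P ∪ zone Q) ∩ zone R is the polygon with vertices (10,6), (4,6), (4,9), (10,9).
By the shoelace formula its area is 18.00.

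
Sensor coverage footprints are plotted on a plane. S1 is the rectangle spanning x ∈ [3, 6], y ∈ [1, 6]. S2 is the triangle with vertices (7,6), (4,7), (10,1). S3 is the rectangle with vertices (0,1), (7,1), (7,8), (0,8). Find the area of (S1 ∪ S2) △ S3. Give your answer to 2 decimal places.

|S1 ∪ S2| = 20.5.
|(S1 ∪ S2) ∩ S3| = 17.5.
|(S1 ∪ S2) △ S3| = 20.5 + 49 − 35 = 34.50.

34.50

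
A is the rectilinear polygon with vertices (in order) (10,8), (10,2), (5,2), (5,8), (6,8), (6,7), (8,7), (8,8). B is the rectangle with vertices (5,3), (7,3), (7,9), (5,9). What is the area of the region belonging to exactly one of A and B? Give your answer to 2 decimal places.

|A| = 28, |B| = 12, |A∩B| = 9.
|A △ B| = |A| + |B| − 2·|A∩B| = 28 + 12 − 18 = 22.00.

22.00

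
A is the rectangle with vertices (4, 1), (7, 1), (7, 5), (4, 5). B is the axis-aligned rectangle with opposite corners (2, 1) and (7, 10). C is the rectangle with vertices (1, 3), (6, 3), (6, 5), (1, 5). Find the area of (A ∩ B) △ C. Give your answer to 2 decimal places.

|A ∩ B| = 12.
|(A ∩ B) ∩ C| = 4.
|(A ∩ B) △ C| = 12 + 10 − 8 = 14.00.

14.00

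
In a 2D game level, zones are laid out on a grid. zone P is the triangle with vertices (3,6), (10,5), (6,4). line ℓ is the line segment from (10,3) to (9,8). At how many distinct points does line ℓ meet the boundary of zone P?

The segment meets the boundary at (9.588,5.059), (9.619,4.905).

2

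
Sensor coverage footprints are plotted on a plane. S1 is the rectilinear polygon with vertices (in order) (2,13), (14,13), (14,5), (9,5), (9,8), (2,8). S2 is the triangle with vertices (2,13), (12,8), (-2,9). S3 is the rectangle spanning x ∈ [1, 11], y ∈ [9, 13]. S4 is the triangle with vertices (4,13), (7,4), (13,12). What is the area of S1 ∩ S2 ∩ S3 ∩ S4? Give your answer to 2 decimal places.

The intersection is the polygon with vertices (5.333,9), (4.4,11.8), (10,9).
By the shoelace formula its area is 6.53.

6.53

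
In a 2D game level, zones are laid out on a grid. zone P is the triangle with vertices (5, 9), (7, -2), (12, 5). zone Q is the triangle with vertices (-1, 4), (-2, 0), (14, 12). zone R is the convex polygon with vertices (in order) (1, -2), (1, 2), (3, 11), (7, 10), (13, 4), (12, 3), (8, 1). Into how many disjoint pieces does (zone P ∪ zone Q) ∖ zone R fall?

3

(zone P ∪ zone Q) ∖ zone R splits into 3 disjoint pieces (area 3.2702, area 4.0656, area 8.8688).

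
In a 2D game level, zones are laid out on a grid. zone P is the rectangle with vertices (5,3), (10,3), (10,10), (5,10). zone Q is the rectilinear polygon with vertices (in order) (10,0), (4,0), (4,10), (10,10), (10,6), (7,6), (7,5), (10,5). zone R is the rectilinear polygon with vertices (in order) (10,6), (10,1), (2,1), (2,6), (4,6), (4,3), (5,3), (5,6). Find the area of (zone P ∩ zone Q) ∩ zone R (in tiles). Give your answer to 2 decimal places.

|zone P ∩ zone Q| = 32.
|(zone P ∩ zone Q) ∩ zone R| = 12.00.

12.00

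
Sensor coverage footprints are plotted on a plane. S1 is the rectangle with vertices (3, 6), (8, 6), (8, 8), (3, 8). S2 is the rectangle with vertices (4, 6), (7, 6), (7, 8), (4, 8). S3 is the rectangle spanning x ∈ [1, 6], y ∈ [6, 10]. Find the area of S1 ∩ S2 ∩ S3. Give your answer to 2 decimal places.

The intersection is the polygon with vertices (4,6), (4,8), (6,8), (6,6).
By the shoelace formula its area is 4.00.

4.00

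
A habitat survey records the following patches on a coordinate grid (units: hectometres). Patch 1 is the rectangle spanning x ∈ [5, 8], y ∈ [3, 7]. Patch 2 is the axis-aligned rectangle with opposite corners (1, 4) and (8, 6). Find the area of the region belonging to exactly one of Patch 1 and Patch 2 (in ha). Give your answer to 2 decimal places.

|Patch 1∩Patch 2|: x∈[5,8], y∈[4,6] → 3·2 = 6.
|Patch 1 △ Patch 2| = |Patch 1| + |Patch 2| − 2·|Patch 1∩Patch 2| = 12 + 14 − 12 = 14.00.

14.00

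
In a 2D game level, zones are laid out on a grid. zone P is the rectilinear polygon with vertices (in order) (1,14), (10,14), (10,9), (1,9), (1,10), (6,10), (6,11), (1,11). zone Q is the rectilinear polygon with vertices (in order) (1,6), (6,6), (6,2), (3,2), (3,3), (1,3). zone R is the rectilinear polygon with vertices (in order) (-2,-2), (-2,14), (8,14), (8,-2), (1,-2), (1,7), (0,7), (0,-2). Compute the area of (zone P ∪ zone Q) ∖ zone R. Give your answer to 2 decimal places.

|zone P ∪ zone Q| = 58.
|(zone P ∪ zone Q) ∩ zone R| = 48.
|(zone P ∪ zone Q) ∖ zone R| = 58 − 48 = 10.00.

10.00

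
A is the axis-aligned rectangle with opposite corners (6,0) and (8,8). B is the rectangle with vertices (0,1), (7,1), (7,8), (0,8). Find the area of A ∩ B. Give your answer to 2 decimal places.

|A∩B|: x∈[6,7], y∈[1,8] → 1·7 = 7.

7.00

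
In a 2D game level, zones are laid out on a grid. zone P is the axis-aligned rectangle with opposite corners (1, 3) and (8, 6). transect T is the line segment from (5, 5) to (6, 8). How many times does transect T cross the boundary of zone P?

1

The segment meets the boundary at (5.333,6).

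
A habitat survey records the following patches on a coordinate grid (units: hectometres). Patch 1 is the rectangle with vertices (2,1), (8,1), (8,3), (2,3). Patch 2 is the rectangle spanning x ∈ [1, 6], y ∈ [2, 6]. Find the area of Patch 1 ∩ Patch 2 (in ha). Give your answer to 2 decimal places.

|Patch 1∩Patch 2|: x∈[2,6], y∈[2,3] → 4·1 = 4.

4.00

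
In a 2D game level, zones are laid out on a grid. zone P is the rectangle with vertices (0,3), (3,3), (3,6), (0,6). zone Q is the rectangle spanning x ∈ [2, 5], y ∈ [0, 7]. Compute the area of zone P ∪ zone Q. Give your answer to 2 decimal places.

27.00

By inclusion–exclusion:
Individual areas: |zone P| = 9, |zone Q| = 21.
|zone P∩zone Q|: x∈[2,3], y∈[3,6] → 1·3 = 3.
|zone P ∪ zone Q| = 30 − 3 = 27.00.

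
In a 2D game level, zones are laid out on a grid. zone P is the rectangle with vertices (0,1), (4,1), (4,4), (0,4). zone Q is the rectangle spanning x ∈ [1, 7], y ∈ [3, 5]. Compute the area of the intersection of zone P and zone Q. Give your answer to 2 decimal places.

|zone P∩zone Q|: x∈[1,4], y∈[3,4] → 3·1 = 3.

3.00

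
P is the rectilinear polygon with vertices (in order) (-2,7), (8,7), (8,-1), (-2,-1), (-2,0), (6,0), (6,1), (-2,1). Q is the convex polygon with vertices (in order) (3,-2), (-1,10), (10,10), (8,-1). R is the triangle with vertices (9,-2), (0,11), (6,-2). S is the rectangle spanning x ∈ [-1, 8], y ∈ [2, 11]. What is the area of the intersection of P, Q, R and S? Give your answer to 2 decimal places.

The intersection is the polygon with vertices (1.846,7), (2.769,7), (6.231,2), (4.154,2).
By the shoelace formula its area is 7.50.

7.50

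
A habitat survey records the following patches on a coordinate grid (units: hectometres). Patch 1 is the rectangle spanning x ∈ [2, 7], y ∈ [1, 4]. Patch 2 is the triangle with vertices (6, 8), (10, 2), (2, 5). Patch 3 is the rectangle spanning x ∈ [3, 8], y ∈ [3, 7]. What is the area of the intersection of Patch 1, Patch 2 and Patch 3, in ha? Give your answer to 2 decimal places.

The intersection is the polygon with vertices (7,3.125), (4.667,4), (7,4).
By the shoelace formula its area is 1.02.

1.02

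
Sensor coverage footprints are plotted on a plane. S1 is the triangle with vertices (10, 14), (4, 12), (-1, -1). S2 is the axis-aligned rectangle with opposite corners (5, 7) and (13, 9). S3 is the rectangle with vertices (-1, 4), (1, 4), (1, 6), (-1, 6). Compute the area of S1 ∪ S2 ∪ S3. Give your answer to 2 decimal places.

52.78

By inclusion–exclusion:
Individual areas: |S1| = 34, |S2| = 16, |S3| = 4.
|S1∩S2| = 1.2121.
|S1∩S3| = 0.0077.
|S2∩S3| = 0 (no overlap).
|S1∩S2∩S3| = 0.
|S1 ∪ S2 ∪ S3| = 54 − 1.2198 + 0 = 52.78.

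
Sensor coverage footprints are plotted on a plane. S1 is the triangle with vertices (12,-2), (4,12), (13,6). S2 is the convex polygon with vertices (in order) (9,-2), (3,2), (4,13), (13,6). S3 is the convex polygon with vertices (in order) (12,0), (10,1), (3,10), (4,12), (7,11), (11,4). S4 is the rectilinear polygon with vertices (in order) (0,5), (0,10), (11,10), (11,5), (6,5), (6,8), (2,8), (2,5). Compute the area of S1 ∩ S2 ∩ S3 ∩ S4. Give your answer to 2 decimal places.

The intersection is the polygon with vertices (10.429,5), (8,5), (5.143,10), (7,10), (7.923,9.385).
By the shoelace formula its area is 11.97.

11.97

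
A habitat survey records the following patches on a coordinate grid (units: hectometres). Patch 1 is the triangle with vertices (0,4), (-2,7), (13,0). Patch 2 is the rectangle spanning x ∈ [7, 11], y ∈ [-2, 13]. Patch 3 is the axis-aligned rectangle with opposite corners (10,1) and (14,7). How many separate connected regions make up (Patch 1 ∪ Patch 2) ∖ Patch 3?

(Patch 1 ∪ Patch 2) ∖ Patch 3 is a single connected region.

1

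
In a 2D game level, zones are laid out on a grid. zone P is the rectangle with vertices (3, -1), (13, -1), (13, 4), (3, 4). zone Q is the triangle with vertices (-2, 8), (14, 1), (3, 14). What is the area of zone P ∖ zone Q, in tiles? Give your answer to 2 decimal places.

|zone P| = 50, |zone P∩zone Q| = 6.1059.
|zone P ∖ zone Q| = |zone P| − |zone P∩zone Q| = 50 − 6.1059 = 43.89.

43.89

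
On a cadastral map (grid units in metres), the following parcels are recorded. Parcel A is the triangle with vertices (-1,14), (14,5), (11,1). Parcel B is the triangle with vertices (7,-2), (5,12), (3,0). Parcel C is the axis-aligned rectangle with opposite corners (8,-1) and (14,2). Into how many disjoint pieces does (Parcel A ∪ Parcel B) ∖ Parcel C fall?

1

(Parcel A ∪ Parcel B) ∖ Parcel C is a single connected region.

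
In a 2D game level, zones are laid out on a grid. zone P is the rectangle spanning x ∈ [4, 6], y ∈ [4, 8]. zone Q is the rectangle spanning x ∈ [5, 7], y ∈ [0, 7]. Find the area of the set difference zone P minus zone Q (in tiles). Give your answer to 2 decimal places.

5.00

|zone P∩zone Q|: x∈[5,6], y∈[4,7] → 1·3 = 3.
|zone P| = 8.
|zone P ∖ zone Q| = |zone P| − |zone P∩zone Q| = 8 − 3 = 5.00.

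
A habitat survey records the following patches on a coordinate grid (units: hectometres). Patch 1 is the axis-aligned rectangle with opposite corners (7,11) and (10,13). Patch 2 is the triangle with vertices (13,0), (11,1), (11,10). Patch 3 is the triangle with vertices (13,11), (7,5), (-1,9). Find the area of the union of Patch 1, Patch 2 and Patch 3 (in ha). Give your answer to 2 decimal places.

50.92

By inclusion–exclusion:
Individual areas: |Patch 1| = 6, |Patch 2| = 9, |Patch 3| = 36.
|Patch 1∩Patch 2| = 0.
|Patch 1∩Patch 3| = 0.
|Patch 2∩Patch 3| = 0.0833.
|Patch 1∩Patch 2∩Patch 3| = 0.
|Patch 1 ∪ Patch 2 ∪ Patch 3| = 51 − 0.0833 + 0 = 50.92.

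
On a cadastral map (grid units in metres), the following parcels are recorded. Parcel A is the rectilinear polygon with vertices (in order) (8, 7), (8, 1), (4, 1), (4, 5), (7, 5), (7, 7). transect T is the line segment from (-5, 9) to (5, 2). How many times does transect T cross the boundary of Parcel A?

The segment meets the boundary at (4,2.7).

1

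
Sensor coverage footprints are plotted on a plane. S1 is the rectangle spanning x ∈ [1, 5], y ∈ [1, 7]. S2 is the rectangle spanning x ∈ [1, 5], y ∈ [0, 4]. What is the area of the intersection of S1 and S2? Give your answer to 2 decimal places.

|S1∩S2|: x∈[1,5], y∈[1,4] → 4·3 = 12.

12.00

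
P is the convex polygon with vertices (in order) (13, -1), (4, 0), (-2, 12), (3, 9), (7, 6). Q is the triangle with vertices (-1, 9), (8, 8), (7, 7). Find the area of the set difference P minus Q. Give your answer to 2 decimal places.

|P| = 66, |P∩Q| = 1.9355.
|P ∖ Q| = |P| − |P∩Q| = 66 − 1.9355 = 64.06.

64.06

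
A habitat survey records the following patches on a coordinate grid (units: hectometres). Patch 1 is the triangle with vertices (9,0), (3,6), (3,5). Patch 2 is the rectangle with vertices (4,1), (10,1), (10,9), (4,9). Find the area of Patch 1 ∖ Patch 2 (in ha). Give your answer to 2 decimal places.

1.02

|Patch 1| = 3, |Patch 1∩Patch 2| = 1.9833.
|Patch 1 ∖ Patch 2| = |Patch 1| − |Patch 1∩Patch 2| = 3 − 1.9833 = 1.02.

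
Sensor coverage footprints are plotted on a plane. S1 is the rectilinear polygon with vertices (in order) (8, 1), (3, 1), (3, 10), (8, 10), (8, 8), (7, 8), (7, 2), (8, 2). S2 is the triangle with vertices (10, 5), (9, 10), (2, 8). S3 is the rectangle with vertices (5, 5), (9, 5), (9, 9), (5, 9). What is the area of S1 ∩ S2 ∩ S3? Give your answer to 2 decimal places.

5.96

The intersection is the polygon with vertices (5.5,9), (8,9), (8,8), (7,8), (7,6.125), (5,6.875), (5,8.857).
By the shoelace formula its area is 5.96.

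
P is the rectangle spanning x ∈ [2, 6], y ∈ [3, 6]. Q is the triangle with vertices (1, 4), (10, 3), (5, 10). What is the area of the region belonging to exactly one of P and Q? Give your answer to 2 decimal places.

|P| = 12, |Q| = 29, |P∩Q| = 9.25.
|P △ Q| = |P| + |Q| − 2·|P∩Q| = 12 + 29 − 18.5 = 22.50.

22.50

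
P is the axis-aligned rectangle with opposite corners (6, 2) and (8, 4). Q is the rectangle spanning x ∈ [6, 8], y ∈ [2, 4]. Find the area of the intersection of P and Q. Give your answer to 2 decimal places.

4.00

|P∩Q|: x∈[6,8], y∈[2,4] → 2·2 = 4.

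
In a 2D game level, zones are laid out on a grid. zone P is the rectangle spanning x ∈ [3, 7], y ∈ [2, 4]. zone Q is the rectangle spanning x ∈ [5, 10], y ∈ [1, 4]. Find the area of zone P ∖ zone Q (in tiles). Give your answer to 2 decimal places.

4.00

|zone P∩zone Q|: x∈[5,7], y∈[2,4] → 2·2 = 4.
|zone P| = 8.
|zone P ∖ zone Q| = |zone P| − |zone P∩zone Q| = 8 − 4 = 4.00.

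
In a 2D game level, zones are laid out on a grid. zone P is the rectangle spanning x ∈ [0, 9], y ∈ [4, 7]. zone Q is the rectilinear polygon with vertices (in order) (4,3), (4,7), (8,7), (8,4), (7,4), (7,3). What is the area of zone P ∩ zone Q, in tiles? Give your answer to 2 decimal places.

The intersection is the polygon with vertices (8,7), (8,4), (7,4), (4,4), (4,7).
By the shoelace formula its area is 12.00.

12.00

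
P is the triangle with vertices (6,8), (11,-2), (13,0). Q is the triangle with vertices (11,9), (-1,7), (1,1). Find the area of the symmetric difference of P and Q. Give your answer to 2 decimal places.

51.58

|P| = 15, |Q| = 38, |P∩Q| = 0.709.
|P △ Q| = |P| + |Q| − 2·|P∩Q| = 15 + 38 − 1.4181 = 51.58.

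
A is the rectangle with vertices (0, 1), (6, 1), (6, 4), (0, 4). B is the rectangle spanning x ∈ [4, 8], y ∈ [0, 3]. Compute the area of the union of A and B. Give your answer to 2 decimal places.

By inclusion–exclusion:
Individual areas: |A| = 18, |B| = 12.
|A∩B|: x∈[4,6], y∈[1,3] → 2·2 = 4.
|A ∪ B| = 30 − 4 = 26.00.

26.00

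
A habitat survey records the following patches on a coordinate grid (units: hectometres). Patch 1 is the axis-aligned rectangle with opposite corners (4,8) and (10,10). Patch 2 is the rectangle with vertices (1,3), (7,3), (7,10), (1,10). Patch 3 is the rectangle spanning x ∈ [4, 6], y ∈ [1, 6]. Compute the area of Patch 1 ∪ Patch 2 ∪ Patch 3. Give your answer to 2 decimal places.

By inclusion–exclusion:
Individual areas: |Patch 1| = 12, |Patch 2| = 42, |Patch 3| = 10.
|Patch 1∩Patch 2|: x∈[4,7], y∈[8,10] → 3·2 = 6.
|Patch 1∩Patch 3| = 0 (no overlap).
|Patch 2∩Patch 3|: x∈[4,6], y∈[3,6] → 2·3 = 6.
|Patch 1∩Patch 2∩Patch 3| = 0.
|Patch 1 ∪ Patch 2 ∪ Patch 3| = 64 − 12 + 0 = 52.00.

52.00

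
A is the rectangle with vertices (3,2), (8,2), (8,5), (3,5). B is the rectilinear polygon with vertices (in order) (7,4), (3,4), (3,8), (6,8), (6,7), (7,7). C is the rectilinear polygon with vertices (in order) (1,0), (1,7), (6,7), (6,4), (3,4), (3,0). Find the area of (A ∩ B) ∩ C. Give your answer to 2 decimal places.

3.00

The region (A ∩ B) ∩ C is the polygon with vertices (3,4), (3,5), (6,5), (6,4).
By the shoelace formula its area is 3.00.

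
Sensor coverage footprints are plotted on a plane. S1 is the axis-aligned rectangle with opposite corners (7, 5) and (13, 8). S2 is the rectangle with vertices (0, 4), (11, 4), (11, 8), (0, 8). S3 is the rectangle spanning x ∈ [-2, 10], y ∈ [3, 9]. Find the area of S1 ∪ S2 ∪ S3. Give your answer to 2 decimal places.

By inclusion–exclusion:
Individual areas: |S1| = 18, |S2| = 44, |S3| = 72.
|S1∩S2|: x∈[7,11], y∈[5,8] → 4·3 = 12.
|S1∩S3|: x∈[7,10], y∈[5,8] → 3·3 = 9.
|S2∩S3|: x∈[0,10], y∈[4,8] → 10·4 = 40.
|S1∩S2∩S3| = 9.
|S1 ∪ S2 ∪ S3| = 134 − 61 + 9 = 82.00.

82.00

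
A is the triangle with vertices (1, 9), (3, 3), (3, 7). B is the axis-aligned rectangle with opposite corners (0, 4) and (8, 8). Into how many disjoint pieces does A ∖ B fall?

A ∖ B splits into 2 disjoint pieces (area 0.3333, area 0.1667).

2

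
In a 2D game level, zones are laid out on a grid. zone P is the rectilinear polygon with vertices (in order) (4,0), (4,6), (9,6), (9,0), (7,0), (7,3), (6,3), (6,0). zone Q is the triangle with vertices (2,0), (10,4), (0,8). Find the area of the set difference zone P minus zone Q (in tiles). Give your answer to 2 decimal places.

|zone P| = 27, |zone P∩zone Q| = 14.8.
|zone P ∖ zone Q| = |zone P| − |zone P∩zone Q| = 27 − 14.8 = 12.20.

12.20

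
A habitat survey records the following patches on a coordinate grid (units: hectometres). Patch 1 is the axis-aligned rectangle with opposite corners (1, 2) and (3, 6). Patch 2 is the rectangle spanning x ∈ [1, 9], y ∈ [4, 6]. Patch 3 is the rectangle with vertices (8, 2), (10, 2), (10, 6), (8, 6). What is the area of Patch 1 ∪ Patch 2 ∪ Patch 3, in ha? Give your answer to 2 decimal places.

26.00

By inclusion–exclusion:
Individual areas: |Patch 1| = 8, |Patch 2| = 16, |Patch 3| = 8.
|Patch 1∩Patch 2|: x∈[1,3], y∈[4,6] → 2·2 = 4.
|Patch 1∩Patch 3| = 0 (no overlap).
|Patch 2∩Patch 3|: x∈[8,9], y∈[4,6] → 1·2 = 2.
|Patch 1∩Patch 2∩Patch 3| = 0.
|Patch 1 ∪ Patch 2 ∪ Patch 3| = 32 − 6 + 0 = 26.00.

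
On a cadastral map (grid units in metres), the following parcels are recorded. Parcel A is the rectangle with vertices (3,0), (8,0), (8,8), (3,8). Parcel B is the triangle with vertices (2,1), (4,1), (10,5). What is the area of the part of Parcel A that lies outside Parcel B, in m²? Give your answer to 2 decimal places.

36.58

|Parcel A| = 40, |Parcel A∩Parcel B| = 3.4167.
|Parcel A ∖ Parcel B| = |Parcel A| − |Parcel A∩Parcel B| = 40 − 3.4167 = 36.58.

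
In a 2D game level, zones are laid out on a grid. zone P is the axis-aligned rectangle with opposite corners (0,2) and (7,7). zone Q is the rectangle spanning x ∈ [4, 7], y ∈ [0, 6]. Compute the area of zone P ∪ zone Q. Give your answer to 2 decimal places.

41.00

By inclusion–exclusion:
Individual areas: |zone P| = 35, |zone Q| = 18.
|zone P∩zone Q|: x∈[4,7], y∈[2,6] → 3·4 = 12.
|zone P ∪ zone Q| = 53 − 12 = 41.00.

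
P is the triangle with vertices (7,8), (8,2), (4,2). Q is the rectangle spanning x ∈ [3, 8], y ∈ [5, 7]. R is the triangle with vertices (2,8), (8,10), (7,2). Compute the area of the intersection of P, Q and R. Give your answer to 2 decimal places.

2.64

The intersection is the polygon with vertices (5.5,5), (6.5,7), (7.167,7), (7.429,5.429), (7.375,5).
By the shoelace formula its area is 2.64.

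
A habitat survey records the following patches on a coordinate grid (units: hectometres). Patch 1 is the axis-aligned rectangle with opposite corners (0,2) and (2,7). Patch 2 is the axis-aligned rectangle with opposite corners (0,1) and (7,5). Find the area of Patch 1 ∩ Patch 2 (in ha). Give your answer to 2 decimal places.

|Patch 1∩Patch 2|: x∈[0,2], y∈[2,5] → 2·3 = 6.

6.00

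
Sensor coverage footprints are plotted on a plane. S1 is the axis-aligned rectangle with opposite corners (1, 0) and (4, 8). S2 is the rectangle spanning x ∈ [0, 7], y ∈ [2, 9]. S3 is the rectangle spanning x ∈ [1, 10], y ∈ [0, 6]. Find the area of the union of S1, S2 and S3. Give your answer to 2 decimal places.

By inclusion–exclusion:
Individual areas: |S1| = 24, |S2| = 49, |S3| = 54.
|S1∩S2|: x∈[1,4], y∈[2,8] → 3·6 = 18.
|S1∩S3|: x∈[1,4], y∈[0,6] → 3·6 = 18.
|S2∩S3|: x∈[1,7], y∈[2,6] → 6·4 = 24.
|S1∩S2∩S3| = 12.
|S1 ∪ S2 ∪ S3| = 127 − 60 + 12 = 79.00.

79.00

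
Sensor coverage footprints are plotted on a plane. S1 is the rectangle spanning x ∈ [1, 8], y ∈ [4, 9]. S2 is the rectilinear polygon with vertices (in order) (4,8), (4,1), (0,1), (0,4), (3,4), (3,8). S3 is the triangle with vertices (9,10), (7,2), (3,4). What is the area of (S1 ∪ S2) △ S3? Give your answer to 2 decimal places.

|S1 ∪ S2| = 47.
|(S1 ∪ S2) ∩ S3| = 12.25.
|(S1 ∪ S2) △ S3| = 47 + 18 − 24.5 = 40.50.

40.50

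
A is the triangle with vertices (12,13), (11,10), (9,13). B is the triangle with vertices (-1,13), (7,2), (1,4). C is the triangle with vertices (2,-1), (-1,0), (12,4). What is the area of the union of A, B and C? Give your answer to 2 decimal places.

41.90

By inclusion–exclusion:
Individual areas: |A| = 4.5, |B| = 25, |C| = 12.5.
|A∩B| = 0.
|A∩C| = 0.
|B∩C| = 0.1029.
|A∩B∩C| = 0.
|A ∪ B ∪ C| = 42 − 0.1029 + 0 = 41.90.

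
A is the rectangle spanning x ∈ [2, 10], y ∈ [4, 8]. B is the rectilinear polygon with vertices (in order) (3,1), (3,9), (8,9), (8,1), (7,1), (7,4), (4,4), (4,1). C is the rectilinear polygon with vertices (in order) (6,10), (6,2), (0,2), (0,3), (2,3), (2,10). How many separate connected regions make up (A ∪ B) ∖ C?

2

(A ∪ B) ∖ C splits into 2 disjoint pieces (area 21, area 1).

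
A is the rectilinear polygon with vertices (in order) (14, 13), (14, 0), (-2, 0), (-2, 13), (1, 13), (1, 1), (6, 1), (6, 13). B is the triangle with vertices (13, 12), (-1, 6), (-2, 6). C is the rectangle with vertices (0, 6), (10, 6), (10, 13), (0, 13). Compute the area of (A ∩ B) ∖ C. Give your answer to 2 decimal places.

0.71

|A ∩ B| = 1.6429.
|(A ∩ B) ∩ C| = 0.9286.
|(A ∩ B) ∖ C| = 1.6429 − 0.9286 = 0.71.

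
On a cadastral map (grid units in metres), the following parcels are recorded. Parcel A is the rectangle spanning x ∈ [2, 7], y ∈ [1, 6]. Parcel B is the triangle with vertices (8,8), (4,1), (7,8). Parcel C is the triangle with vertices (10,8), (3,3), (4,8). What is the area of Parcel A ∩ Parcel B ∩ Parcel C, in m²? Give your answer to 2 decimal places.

0.50

The intersection is the polygon with vertices (6.621,5.586), (5.676,4.912), (6.143,6), (6.857,6).
By the shoelace formula its area is 0.50.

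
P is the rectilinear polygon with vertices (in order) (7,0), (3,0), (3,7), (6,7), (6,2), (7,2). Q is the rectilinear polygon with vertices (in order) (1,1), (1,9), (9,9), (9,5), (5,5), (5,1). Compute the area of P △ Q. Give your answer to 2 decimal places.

|P| = 23, |Q| = 48, |P∩Q| = 14.
|P △ Q| = |P| + |Q| − 2·|P∩Q| = 23 + 48 − 28 = 43.00.

43.00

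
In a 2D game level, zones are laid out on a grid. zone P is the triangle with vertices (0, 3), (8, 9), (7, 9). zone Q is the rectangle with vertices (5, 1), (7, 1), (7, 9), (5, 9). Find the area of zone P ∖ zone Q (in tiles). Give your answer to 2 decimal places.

1.71

|zone P| = 3, |zone P∩zone Q| = 1.2857.
|zone P ∖ zone Q| = |zone P| − |zone P∩zone Q| = 3 − 1.2857 = 1.71.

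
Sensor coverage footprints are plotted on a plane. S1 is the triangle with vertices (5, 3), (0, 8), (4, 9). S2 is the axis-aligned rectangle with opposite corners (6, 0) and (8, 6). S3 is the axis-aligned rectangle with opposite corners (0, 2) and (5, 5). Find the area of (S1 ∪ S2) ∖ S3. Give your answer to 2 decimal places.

|S1 ∪ S2| = 24.5.
|(S1 ∪ S2) ∩ S3| = 1.6667.
|(S1 ∪ S2) ∖ S3| = 24.5 − 1.6667 = 22.83.

22.83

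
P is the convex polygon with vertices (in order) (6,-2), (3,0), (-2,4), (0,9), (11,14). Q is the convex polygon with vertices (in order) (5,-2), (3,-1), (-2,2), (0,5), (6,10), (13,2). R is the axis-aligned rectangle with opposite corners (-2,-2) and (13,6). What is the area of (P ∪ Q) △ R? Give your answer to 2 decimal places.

90.74

|P ∪ Q| = 134.7049.
|(P ∪ Q) ∩ R| = 81.9839.
|(P ∪ Q) △ R| = 134.7049 + 120 − 163.9677 = 90.74.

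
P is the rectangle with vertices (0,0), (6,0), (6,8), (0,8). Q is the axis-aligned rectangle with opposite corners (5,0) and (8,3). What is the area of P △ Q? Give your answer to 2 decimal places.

|P∩Q|: x∈[5,6], y∈[0,3] → 1·3 = 3.
|P △ Q| = |P| + |Q| − 2·|P∩Q| = 48 + 9 − 6 = 51.00.

51.00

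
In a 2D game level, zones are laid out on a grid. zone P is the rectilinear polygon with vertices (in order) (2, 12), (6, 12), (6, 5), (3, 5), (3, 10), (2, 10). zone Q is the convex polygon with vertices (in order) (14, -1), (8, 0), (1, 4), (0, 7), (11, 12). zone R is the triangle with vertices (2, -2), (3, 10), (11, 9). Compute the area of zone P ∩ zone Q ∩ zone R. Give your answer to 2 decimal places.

The intersection is the polygon with vertices (3,5), (3,8.364), (5.824,9.647), (6,9.625), (6,5).
By the shoelace formula its area is 12.13.

12.13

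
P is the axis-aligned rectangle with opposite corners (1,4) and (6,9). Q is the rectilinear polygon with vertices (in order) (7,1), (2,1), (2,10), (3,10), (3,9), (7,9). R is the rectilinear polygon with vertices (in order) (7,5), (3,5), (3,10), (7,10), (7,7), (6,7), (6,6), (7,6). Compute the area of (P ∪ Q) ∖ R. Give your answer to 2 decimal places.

31.00

|P ∪ Q| = 46.
|(P ∪ Q) ∩ R| = 15.
|(P ∪ Q) ∖ R| = 46 − 15 = 31.00.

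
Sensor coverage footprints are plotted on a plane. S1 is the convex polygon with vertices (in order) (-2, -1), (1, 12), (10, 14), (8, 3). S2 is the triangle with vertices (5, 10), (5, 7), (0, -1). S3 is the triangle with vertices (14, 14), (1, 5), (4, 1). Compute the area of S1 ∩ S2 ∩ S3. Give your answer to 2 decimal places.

4.29

The intersection is the polygon with vertices (3.52,6.745), (5,7.769), (5,7), (2.5,3), (2.075,3.566).
By the shoelace formula its area is 4.29.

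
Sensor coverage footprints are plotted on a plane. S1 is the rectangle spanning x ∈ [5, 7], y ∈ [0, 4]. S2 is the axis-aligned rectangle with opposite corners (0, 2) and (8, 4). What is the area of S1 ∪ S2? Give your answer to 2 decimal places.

By inclusion–exclusion:
Individual areas: |S1| = 8, |S2| = 16.
|S1∩S2|: x∈[5,7], y∈[2,4] → 2·2 = 4.
|S1 ∪ S2| = 24 − 4 = 20.00.

20.00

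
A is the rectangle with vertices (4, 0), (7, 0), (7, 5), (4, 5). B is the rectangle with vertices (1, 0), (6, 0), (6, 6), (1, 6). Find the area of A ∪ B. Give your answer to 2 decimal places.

35.00

By inclusion–exclusion:
Individual areas: |A| = 15, |B| = 30.
|A∩B|: x∈[4,6], y∈[0,5] → 2·5 = 10.
|A ∪ B| = 45 − 10 = 35.00.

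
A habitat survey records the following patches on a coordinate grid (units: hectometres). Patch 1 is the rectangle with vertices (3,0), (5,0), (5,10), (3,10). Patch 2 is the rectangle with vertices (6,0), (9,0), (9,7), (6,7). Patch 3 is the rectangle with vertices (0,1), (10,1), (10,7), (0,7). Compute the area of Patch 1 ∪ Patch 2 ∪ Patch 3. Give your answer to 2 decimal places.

71.00

By inclusion–exclusion:
Individual areas: |Patch 1| = 20, |Patch 2| = 21, |Patch 3| = 60.
|Patch 1∩Patch 2| = 0 (no overlap).
|Patch 1∩Patch 3|: x∈[3,5], y∈[1,7] → 2·6 = 12.
|Patch 2∩Patch 3|: x∈[6,9], y∈[1,7] → 3·6 = 18.
|Patch 1∩Patch 2∩Patch 3| = 0.
|Patch 1 ∪ Patch 2 ∪ Patch 3| = 101 − 30 + 0 = 71.00.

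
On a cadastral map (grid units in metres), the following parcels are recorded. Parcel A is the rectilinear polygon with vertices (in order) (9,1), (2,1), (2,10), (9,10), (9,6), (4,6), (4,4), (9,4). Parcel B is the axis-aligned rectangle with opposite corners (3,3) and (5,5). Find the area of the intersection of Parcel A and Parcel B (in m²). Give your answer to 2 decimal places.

The intersection is the polygon with vertices (4,4), (5,4), (5,3), (3,3), (3,5), (4,5).
By the shoelace formula its area is 3.00.

3.00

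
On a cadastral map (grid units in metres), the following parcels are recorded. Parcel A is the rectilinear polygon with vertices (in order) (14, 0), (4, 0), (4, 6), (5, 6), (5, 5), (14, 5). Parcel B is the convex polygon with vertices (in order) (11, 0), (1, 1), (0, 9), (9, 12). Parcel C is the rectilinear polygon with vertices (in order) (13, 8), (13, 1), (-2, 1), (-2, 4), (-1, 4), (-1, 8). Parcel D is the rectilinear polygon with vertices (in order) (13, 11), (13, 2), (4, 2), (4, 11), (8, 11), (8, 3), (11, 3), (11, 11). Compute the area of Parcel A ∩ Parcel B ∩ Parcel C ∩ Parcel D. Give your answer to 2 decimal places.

The intersection is the polygon with vertices (5,5), (8,5), (8,3), (10.5,3), (10.667,2), (4,2), (4,6), (5,6).
By the shoelace formula its area is 15.58.

15.58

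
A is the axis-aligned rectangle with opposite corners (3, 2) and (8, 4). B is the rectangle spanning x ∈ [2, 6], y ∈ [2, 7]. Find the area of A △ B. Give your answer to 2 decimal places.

18.00

|A∩B|: x∈[3,6], y∈[2,4] → 3·2 = 6.
|A △ B| = |A| + |B| − 2·|A∩B| = 10 + 20 − 12 = 18.00.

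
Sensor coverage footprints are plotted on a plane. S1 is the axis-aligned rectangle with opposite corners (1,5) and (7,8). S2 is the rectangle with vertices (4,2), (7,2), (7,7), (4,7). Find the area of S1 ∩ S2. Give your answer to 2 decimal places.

|S1∩S2|: x∈[4,7], y∈[5,7] → 3·2 = 6.

6.00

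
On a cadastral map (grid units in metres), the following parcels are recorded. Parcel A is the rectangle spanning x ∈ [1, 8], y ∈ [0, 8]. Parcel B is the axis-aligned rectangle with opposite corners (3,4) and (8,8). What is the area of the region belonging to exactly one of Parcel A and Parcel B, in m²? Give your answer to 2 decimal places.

36.00

|Parcel A∩Parcel B|: x∈[3,8], y∈[4,8] → 5·4 = 20.
|Parcel A △ Parcel B| = |Parcel A| + |Parcel B| − 2·|Parcel A∩Parcel B| = 56 + 20 − 40 = 36.00.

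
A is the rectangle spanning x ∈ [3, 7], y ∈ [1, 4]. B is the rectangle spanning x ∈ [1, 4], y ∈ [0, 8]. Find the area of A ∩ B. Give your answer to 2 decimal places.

|A∩B|: x∈[3,4], y∈[1,4] → 1·3 = 3.

3.00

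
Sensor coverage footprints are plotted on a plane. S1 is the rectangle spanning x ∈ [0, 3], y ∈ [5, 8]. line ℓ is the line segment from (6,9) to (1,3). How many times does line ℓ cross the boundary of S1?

2

The segment meets the boundary at (2.667,5), (3,5.4).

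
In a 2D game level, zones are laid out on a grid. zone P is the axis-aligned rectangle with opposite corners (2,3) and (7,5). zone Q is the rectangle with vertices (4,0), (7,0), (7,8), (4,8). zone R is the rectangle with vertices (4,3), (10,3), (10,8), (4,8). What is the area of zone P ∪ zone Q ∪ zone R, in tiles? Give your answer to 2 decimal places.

By inclusion–exclusion:
Individual areas: |zone P| = 10, |zone Q| = 24, |zone R| = 30.
|zone P∩zone Q|: x∈[4,7], y∈[3,5] → 3·2 = 6.
|zone P∩zone R|: x∈[4,7], y∈[3,5] → 3·2 = 6.
|zone Q∩zone R|: x∈[4,7], y∈[3,8] → 3·5 = 15.
|zone P∩zone Q∩zone R| = 6.
|zone P ∪ zone Q ∪ zone R| = 64 − 27 + 6 = 43.00.

43.00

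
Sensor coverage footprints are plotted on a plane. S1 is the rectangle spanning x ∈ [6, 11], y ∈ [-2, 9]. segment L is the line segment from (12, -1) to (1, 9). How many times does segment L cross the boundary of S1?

2

The segment meets the boundary at (6,4.455), (11,-0.091).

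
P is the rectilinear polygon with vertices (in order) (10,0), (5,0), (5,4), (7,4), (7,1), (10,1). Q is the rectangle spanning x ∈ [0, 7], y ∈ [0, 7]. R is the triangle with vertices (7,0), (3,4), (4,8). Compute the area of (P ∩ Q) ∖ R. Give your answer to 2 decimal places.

5.00

|P ∩ Q| = 8.
|(P ∩ Q) ∩ R| = 3.
|(P ∩ Q) ∖ R| = 8 − 3 = 5.00.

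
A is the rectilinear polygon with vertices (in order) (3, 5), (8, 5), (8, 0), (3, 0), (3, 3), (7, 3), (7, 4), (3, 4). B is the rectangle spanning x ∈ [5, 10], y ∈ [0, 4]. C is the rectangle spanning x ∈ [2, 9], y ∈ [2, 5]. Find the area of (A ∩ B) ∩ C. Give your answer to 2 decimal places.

4.00

|A ∩ B| = 10.
|(A ∩ B) ∩ C| = 4.00.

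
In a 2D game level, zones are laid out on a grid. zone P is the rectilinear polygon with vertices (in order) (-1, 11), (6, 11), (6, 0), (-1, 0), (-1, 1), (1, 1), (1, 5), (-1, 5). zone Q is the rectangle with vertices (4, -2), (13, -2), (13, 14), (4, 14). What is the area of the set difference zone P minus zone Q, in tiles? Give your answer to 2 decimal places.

|zone P| = 69, |zone P∩zone Q| = 22.
|zone P ∖ zone Q| = |zone P| − |zone P∩zone Q| = 69 − 22 = 47.00.

47.00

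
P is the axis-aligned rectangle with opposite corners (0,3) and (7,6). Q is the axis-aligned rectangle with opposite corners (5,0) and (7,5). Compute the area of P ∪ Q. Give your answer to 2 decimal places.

By inclusion–exclusion:
Individual areas: |P| = 21, |Q| = 10.
|P∩Q|: x∈[5,7], y∈[3,5] → 2·2 = 4.
|P ∪ Q| = 31 − 4 = 27.00.

27.00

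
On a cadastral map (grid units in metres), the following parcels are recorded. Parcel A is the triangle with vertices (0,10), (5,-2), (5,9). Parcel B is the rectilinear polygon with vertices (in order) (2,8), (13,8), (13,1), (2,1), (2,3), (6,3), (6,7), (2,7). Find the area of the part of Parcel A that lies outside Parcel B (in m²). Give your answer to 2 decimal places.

|Parcel A| = 27.5, |Parcel A∩Parcel B| = 6.3333.
|Parcel A ∖ Parcel B| = |Parcel A| − |Parcel A∩Parcel B| = 27.5 − 6.3333 = 21.17.

21.17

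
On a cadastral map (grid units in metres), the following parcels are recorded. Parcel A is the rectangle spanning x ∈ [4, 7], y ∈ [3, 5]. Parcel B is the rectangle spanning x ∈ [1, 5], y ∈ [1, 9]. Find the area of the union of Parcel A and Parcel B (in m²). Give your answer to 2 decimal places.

By inclusion–exclusion:
Individual areas: |Parcel A| = 6, |Parcel B| = 32.
|Parcel A∩Parcel B|: x∈[4,5], y∈[3,5] → 1·2 = 2.
|Parcel A ∪ Parcel B| = 38 − 2 = 36.00.

36.00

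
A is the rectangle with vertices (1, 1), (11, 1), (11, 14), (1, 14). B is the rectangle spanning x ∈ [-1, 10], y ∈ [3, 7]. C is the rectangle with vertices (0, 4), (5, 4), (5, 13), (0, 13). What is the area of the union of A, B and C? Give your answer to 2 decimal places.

By inclusion–exclusion:
Individual areas: |A| = 130, |B| = 44, |C| = 45.
|A∩B|: x∈[1,10], y∈[3,7] → 9·4 = 36.
|A∩C|: x∈[1,5], y∈[4,13] → 4·9 = 36.
|B∩C|: x∈[0,5], y∈[4,7] → 5·3 = 15.
|A∩B∩C| = 12.
|A ∪ B ∪ C| = 219 − 87 + 12 = 144.00.

144.00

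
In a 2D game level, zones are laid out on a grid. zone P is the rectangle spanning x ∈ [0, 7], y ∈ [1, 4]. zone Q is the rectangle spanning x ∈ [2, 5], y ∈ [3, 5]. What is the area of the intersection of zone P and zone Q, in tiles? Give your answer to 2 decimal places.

3.00

|zone P∩zone Q|: x∈[2,5], y∈[3,4] → 3·1 = 3.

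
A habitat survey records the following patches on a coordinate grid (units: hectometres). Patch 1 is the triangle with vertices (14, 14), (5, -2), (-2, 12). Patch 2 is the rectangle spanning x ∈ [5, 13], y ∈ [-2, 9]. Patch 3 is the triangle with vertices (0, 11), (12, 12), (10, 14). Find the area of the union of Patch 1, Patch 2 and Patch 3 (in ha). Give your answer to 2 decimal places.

By inclusion–exclusion:
Individual areas: |Patch 1| = 119, |Patch 2| = 88, |Patch 3| = 13.
|Patch 1∩Patch 2| = 34.0312.
|Patch 1∩Patch 3| = 12.1746.
|Patch 2∩Patch 3| = 0.
|Patch 1∩Patch 2∩Patch 3| = 0.
|Patch 1 ∪ Patch 2 ∪ Patch 3| = 220 − 46.2059 + 0 = 173.79.

173.79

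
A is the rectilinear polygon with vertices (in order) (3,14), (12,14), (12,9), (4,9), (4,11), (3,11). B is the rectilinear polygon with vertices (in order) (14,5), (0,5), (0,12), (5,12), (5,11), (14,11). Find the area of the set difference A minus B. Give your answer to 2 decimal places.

25.00

|A| = 43, |A∩B| = 18.
|A ∖ B| = |A| − |A∩B| = 43 − 18 = 25.00.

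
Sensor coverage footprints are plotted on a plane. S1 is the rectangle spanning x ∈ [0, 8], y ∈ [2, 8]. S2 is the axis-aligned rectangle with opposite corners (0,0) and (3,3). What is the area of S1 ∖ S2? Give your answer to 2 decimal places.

45.00

|S1∩S2|: x∈[0,3], y∈[2,3] → 3·1 = 3.
|S1| = 48.
|S1 ∖ S2| = |S1| − |S1∩S2| = 48 − 3 = 45.00.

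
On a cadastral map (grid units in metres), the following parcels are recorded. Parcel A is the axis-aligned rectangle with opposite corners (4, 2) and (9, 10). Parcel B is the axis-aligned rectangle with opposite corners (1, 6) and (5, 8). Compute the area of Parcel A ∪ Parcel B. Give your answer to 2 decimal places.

46.00

By inclusion–exclusion:
Individual areas: |Parcel A| = 40, |Parcel B| = 8.
|Parcel A∩Parcel B|: x∈[4,5], y∈[6,8] → 1·2 = 2.
|Parcel A ∪ Parcel B| = 48 − 2 = 46.00.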